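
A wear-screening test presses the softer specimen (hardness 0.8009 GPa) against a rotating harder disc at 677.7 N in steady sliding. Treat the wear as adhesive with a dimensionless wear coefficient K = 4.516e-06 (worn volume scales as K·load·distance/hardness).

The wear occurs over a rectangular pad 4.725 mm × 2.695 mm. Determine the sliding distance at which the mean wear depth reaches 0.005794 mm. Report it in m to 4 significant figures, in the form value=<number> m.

Every step carries exact precision — the intermediates are printed rounded, and a lone final rounding, at 4 significant figures.
Convert: Hardness H = 0.8009 GPa = 8.009e+08 Pa.
Convert: Pad sides 4.725 mm × 2.695 mm = 0.004725 m × 0.002695 m. Contact area A = 0.004725 m × 0.002695 m = 1.273e-05 m².
Convert: Depth limit h_lim = 0.005794 mm = 5.794e-06 m.
Working in SI base units: W = 677.7 N, H = 8.009e+08 Pa, K = 4.516e-06.
Permissible volume V_lim = h_lim·A = 5.794e-06 · 1.273e-05 = 7.378e-11 m³.
Sliding life L = V_lim·H/(K·W) = 7.378e-11 · 8.009e+08 / (4.516e-06 · 677.7) = 19.31 m.

value=19.31 m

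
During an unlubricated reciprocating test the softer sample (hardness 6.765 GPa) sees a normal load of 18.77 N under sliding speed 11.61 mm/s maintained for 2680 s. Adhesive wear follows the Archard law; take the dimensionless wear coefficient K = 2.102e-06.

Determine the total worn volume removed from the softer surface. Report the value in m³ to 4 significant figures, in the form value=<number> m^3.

Every step carries exact precision — the intermediates are printed rounded — rounded just once to four significant figures.
Convert: Sliding speed v = 11.61 mm/s = 0.01161 m/s. Path length L = v·t = 0.01161 m/s × 2680 s = 31.11 m.
Convert: Hardness H = 6.765 GPa = 6.765e+09 Pa.
SI base units throughout: W = 18.77 N, H = 6.765e+09 Pa, K = 2.102e-06.
Archard relation: V = K·W·L/H = 2.102e-06 · 18.77 · 31.11 / 6.765e+09 = 1.815e-13 m³.

value=1.815e-13 m^3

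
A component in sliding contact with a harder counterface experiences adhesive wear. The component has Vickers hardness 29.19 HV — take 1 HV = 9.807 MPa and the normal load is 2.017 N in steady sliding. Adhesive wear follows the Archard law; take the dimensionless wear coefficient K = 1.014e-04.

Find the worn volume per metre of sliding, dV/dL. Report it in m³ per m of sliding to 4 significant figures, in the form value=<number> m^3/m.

value=7.145e-13 m^3/m

Each operation carries full float precision. Displayed values are rounded — rounded just once to 4 significant figures.
Convert: Hardness H = 29.19 HV × 9.807 MPa/HV = 286.3 MPa = 2.863e+08 Pa.
Collected in SI base units: W = 2.017 N, H = 2.863e+08 Pa, K = 1.014e-04.
The wear rate dV/dL = K·W/H (no L dependence): 1.014e-04 · 2.017 / 2.863e+08 = 7.145e-13 m³/m.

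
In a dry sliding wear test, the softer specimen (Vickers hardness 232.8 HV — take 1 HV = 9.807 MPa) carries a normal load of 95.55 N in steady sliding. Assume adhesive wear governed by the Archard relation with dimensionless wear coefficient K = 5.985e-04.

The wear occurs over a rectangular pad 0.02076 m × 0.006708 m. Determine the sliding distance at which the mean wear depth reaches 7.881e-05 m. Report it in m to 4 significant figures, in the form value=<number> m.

All working math runs at full float precision. The intermediates are shown rounded. Rounded just once, at 4 significant figures.
Convert: Hardness H = 232.8 HV × 9.807 MPa/HV = 2283 MPa = 2.283e+09 Pa.
Convert: Contact area A = 0.02076 m × 0.006708 m = 1.393e-04 m².
In SI base units, W = 95.55 N, H = 2.283e+09 Pa, K = 5.985e-04.
Limit volume V_lim = h_lim·A = 7.881e-05 · 1.393e-04 = 1.097e-08 m³.
Life L = V_lim·H/(K·W) = 1.097e-08 · 2.283e+09 / (5.985e-04 · 95.55) = 438.2 m.

value=438.2 m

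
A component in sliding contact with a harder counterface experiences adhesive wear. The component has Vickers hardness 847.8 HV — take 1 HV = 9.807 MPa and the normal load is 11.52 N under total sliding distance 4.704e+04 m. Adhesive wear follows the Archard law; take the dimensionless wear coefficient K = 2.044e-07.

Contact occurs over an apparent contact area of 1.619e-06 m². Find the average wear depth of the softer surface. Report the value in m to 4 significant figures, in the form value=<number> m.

All working math maintains exact precision — printed values are rounded, and one last rounding to 4 significant digits.
Hardness H = 847.8 HV × 9.807 MPa/HV = 8314 MPa = 8.314e+09 Pa.
SI base units throughout: W = 11.52 N, H = 8.314e+09 Pa, K = 2.044e-07.
By Archard's law, V = K·W·L/H = 2.044e-07 · 11.52 · 4.704e+04 / 8.314e+09 = 1.332e-11 m³.
Wear depth h = V/A = 1.332e-11 / 1.619e-06 = 8.229e-06 m.

value=8.229e-06 m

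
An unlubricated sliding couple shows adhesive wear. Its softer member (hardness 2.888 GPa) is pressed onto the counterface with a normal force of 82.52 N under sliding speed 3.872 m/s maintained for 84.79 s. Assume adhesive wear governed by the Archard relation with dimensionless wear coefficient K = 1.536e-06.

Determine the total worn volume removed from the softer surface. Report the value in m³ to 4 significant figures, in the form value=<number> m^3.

Printed values are rounded; all arithmetic holds full float precision. Rounded just once to four significant digits.
Convert: Total distance L = v·t = 3.872 m/s × 84.79 s = 328.3 m.
Convert: Hardness H = 2.888 GPa = 2.888e+09 Pa.
Working in SI base units: W = 82.52 N, H = 2.888e+09 Pa, K = 1.536e-06.
Archard volume V = K·W·L/H = 1.536e-06 · 82.52 · 328.3 / 2.888e+09 = 1.441e-11 m³.

value=1.441e-11 m^3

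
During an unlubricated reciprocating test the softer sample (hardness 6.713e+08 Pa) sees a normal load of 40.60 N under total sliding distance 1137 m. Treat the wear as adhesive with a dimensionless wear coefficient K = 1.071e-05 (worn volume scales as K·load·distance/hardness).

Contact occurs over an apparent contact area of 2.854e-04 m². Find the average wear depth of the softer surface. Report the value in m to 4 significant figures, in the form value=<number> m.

Printed values are rounded; all working math carries exact precision; a lone final rounding to 4 significant figures.
As SI base values: W = 40.60 N, H = 6.713e+08 Pa, K = 1.071e-05.
The Archard volume V = K·W·L/H = 1.071e-05 · 40.60 · 1137 / 6.713e+08 = 7.365e-10 m³.
Mean depth h = V/A = 7.365e-10 / 2.854e-04 = 2.581e-06 m.

value=2.581e-06 m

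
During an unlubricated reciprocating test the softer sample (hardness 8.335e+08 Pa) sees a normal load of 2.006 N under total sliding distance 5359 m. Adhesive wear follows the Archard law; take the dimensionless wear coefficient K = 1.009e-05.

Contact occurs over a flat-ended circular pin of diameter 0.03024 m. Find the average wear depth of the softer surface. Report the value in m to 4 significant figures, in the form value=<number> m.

Every step carries full float precision — intermediates are displayed rounded. Rounded once at the end to 4 significant digits.
Contact area A = π·d²/4 = π·(0.03024 m)²/4 = 7.182e-04 m².
In SI base units: W = 2.006 N, H = 8.335e+08 Pa, K = 1.009e-05.
Wear volume V = K·W·L/H = 1.009e-05 · 2.006 · 5359 / 8.335e+08 = 1.301e-10 m³.
Depth h = V/A = 1.301e-10 / 7.182e-04 = 1.812e-07 m.

value=1.812e-07 m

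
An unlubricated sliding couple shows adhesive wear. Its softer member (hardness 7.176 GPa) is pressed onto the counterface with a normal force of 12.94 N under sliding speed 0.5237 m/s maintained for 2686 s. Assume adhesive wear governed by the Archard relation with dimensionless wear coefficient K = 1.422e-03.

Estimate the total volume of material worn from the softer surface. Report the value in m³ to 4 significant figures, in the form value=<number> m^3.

value=3.607e-09 m^3

The algebra carries exact precision. Displayed values are rounded; rounded once at the end: four significant figures.
The distance L = v·t = 0.5237 m/s × 2686 s = 1407 m.
Hardness H = 7.176 GPa = 7.176e+09 Pa.
Collected in SI base units: W = 12.94 N, H = 7.176e+09 Pa, K = 1.422e-03.
Worn volume V = K·W·L/H = 1.422e-03 · 12.94 · 1407 / 7.176e+09 = 3.607e-09 m³.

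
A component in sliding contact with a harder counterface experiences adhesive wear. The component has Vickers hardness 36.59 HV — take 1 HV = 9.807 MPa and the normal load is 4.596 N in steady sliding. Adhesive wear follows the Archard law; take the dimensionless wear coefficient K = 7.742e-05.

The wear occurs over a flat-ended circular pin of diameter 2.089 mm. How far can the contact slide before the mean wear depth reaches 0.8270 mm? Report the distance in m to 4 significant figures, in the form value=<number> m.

value=2858 m

Each operation keeps exact precision; quoted intermediates are rounded. Rounded just once to 4 significant figures.
Convert: Hardness H = 36.59 HV × 9.807 MPa/HV = 358.8 MPa = 3.588e+08 Pa.
Convert: Pin diameter d = 2.089 mm = 0.002089 m. Contact area A = π·d²/4 = π·(0.002089 m)²/4 = 3.427e-06 m².
Convert: Depth limit h_lim = 0.8270 mm = 8.270e-04 m.
SI base units throughout: W = 4.596 N, H = 3.588e+08 Pa, K = 7.742e-05.
Wearable volume V_lim = h_lim·A = 8.270e-04 · 3.427e-06 = 2.834e-09 m³.
Sliding life L = V_lim·H/(K·W) = 2.834e-09 · 3.588e+08 / (7.742e-05 · 4.596) = 2858 m.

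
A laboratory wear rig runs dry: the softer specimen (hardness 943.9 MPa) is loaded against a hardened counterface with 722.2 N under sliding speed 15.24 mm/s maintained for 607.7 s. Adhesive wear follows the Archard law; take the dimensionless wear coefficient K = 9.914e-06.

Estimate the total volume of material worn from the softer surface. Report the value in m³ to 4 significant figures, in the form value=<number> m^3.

value=7.025e-11 m^3

Printed values are rounded, and each operation maintains full precision, and rounded once at the end, at 4 significant digits.
Convert: Sliding speed v = 15.24 mm/s = 0.01524 m/s. Sliding distance L = v·t = 0.01524 m/s × 607.7 s = 9.261 m.
Convert: Hardness H = 943.9 MPa = 9.439e+08 Pa.
Expressed in SI base units: W = 722.2 N, H = 9.439e+08 Pa, K = 9.914e-06.
Apply Archard: V = K·W·L/H = 9.914e-06 · 722.2 · 9.261 / 9.439e+08 = 7.025e-11 m³.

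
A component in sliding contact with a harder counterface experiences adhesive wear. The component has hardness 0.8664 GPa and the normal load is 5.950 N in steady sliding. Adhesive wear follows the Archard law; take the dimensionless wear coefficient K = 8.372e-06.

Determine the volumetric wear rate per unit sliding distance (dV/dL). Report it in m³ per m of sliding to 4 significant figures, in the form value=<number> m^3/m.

value=5.749e-14 m^3/m

The computation maintains full float precision — intermediates appear rounded; one final rounding to four significant digits.
Convert: Hardness H = 0.8664 GPa = 8.664e+08 Pa.
In SI base units: W = 5.950 N, H = 8.664e+08 Pa, K = 8.372e-06.
Sliding wear rate dV/dL = K·W/H: 8.372e-06 · 5.950 / 8.664e+08 = 5.749e-14 m³/m.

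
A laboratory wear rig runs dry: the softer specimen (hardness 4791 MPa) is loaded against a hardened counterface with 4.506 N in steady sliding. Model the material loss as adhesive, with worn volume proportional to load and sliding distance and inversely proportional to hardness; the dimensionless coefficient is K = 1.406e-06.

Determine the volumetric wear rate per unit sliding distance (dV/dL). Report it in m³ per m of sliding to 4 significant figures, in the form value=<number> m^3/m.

value=1.322e-15 m^3/m

The intermediates are displayed rounded — all arithmetic carries full float precision, and a lone final rounding to four significant digits.
Hardness H = 4791 MPa = 4.791e+09 Pa.
As SI base values: W = 4.506 N, H = 4.791e+09 Pa, K = 1.406e-06.
Rate of wear dV/dL = K·W/H: 1.406e-06 · 4.506 / 4.791e+09 = 1.322e-15 m³/m.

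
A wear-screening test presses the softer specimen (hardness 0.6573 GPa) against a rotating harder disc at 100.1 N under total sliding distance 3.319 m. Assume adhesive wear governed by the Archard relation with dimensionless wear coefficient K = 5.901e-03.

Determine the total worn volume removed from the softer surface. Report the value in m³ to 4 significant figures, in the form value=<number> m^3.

All arithmetic maintains full precision. The intermediates are shown rounded — a lone final rounding to 4 significant digits.
Convert: Hardness H = 0.6573 GPa = 6.573e+08 Pa.
As SI base values: W = 100.1 N, H = 6.573e+08 Pa, K = 5.901e-03.
Wear volume V = K·W·L/H = 5.901e-03 · 100.1 · 3.319 / 6.573e+08 = 2.983e-09 m³.

value=2.983e-09 m^3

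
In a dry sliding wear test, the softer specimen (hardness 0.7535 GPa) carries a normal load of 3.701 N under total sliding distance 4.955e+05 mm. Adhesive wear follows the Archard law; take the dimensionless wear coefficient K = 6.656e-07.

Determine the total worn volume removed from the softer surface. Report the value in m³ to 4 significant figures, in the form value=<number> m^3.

value=1.620e-12 m^3

Each operation maintains full precision — the intermediates are printed rounded — a lone final rounding, at 4 significant digits.
Distance covered L = 4.955e+05 mm = 495.5 m.
Hardness H = 0.7535 GPa = 7.535e+08 Pa.
Collected in SI base units: W = 3.701 N, H = 7.535e+08 Pa, K = 6.656e-07.
Archard volume V = K·W·L/H = 6.656e-07 · 3.701 · 495.5 / 7.535e+08 = 1.620e-12 m³.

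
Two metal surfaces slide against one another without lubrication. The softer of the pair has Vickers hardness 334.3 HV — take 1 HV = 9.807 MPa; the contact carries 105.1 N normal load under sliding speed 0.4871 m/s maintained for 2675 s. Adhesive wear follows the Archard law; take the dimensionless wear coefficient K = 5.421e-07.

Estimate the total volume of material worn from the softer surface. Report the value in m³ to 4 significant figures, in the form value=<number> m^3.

value=2.264e-11 m^3

The algebra maintains full precision. Shown intermediates are rounded; a single final rounding: 4 significant digits.
Total distance L = v·t = 0.4871 m/s × 2675 s = 1303 m.
Hardness H = 334.3 HV × 9.807 MPa/HV = 3278 MPa = 3.278e+09 Pa.
SI base units throughout: W = 105.1 N, H = 3.278e+09 Pa, K = 5.421e-07.
By Archard's law, V = K·W·L/H = 5.421e-07 · 105.1 · 1303 / 3.278e+09 = 2.264e-11 m³.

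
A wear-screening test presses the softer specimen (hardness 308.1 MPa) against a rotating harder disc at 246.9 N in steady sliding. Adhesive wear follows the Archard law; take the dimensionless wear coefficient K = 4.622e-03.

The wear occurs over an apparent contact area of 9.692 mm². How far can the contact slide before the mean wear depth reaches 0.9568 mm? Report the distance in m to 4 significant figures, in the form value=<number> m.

value=2.504 m

All arithmetic runs at full float precision, and quoted intermediates are rounded; rounded once at the end: four significant digits.
Hardness H = 308.1 MPa = 3.081e+08 Pa.
Contact area A = 9.692 mm² = 9.692e-06 m².
Depth limit h_lim = 0.9568 mm = 9.568e-04 m.
In SI base units, W = 246.9 N, H = 3.081e+08 Pa, K = 4.622e-03.
Permissible volume V_lim = h_lim·A = 9.568e-04 · 9.692e-06 = 9.273e-09 m³.
So the life L = V_lim·H/(K·W) = 9.273e-09 · 3.081e+08 / (4.622e-03 · 246.9) = 2.504 m.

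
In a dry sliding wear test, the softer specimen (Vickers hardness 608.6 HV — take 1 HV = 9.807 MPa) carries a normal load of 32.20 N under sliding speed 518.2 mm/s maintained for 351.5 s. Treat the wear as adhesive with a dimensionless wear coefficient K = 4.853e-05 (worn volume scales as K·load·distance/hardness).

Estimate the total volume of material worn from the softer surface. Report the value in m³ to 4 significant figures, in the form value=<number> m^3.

value=4.769e-11 m^3

The computation carries full precision — printed values are rounded — rounded once at the end to 4 significant figures.
Sliding speed v = 518.2 mm/s = 0.5182 m/s. Path length L = v·t = 0.5182 m/s × 351.5 s = 182.1 m.
Hardness H = 608.6 HV × 9.807 MPa/HV = 5969 MPa = 5.969e+09 Pa.
Collected in SI base units: W = 32.20 N, H = 5.969e+09 Pa, K = 4.853e-05.
By Archard's law, V = K·W·L/H = 4.853e-05 · 32.20 · 182.1 / 5.969e+09 = 4.769e-11 m³.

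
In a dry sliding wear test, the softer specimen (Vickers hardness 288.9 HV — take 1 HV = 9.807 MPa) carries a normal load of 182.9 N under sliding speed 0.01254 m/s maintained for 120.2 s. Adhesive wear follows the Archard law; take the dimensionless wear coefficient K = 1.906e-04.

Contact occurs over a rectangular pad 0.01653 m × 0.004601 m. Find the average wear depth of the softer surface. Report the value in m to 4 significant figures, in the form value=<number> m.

The intermediates are shown rounded; each operation keeps full precision — one last rounding, at four significant figures.
Sliding distance L = v·t = 0.01254 m/s × 120.2 s = 1.507 m.
Hardness H = 288.9 HV × 9.807 MPa/HV = 2833 MPa = 2.833e+09 Pa.
Contact area A = 0.01653 m × 0.004601 m = 7.605e-05 m².
In SI base units, W = 182.9 N, H = 2.833e+09 Pa, K = 1.906e-04.
Apply Archard: V = K·W·L/H = 1.906e-04 · 182.9 · 1.507 / 2.833e+09 = 1.855e-11 m³.
Depth of wear h = V/A = 1.855e-11 / 7.605e-05 = 2.439e-07 m.

value=2.439e-07 m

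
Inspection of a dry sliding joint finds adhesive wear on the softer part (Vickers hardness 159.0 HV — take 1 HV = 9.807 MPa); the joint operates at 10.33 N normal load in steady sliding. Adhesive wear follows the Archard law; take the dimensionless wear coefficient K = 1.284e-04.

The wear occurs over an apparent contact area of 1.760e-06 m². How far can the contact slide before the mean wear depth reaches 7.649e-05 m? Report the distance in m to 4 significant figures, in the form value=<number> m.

Intermediates are displayed rounded. All arithmetic carries full precision. Rounded just once: 4 significant figures.
Hardness H = 159.0 HV × 9.807 MPa/HV = 1559 MPa = 1.559e+09 Pa.
In SI base units: W = 10.33 N, H = 1.559e+09 Pa, K = 1.284e-04.
Wearable volume V_lim = h_lim·A = 7.649e-05 · 1.760e-06 = 1.346e-10 m³.
Sliding life L = V_lim·H/(K·W) = 1.346e-10 · 1.559e+09 / (1.284e-04 · 10.33) = 158.3 m.

value=158.3 m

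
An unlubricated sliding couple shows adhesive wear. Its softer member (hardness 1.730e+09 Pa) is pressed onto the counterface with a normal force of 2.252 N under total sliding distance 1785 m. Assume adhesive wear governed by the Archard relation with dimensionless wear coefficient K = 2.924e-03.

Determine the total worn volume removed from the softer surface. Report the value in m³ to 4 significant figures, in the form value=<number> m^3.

Every step maintains exact precision. The intermediates are shown rounded; one last rounding to 4 significant digits.
Working in SI base units: W = 2.252 N, H = 1.730e+09 Pa, K = 2.924e-03.
By Archard's law, V = K·W·L/H = 2.924e-03 · 2.252 · 1785 / 1.730e+09 = 6.794e-09 m³.

value=6.794e-09 m^3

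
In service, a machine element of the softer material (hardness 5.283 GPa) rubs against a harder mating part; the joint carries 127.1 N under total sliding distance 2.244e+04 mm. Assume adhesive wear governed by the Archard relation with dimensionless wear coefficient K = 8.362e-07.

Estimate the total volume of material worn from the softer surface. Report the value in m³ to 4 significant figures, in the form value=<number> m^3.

Quoted intermediates are rounded; all working math holds full precision. Rounded once at the end, at four significant figures.
Distance L = 2.244e+04 mm = 22.44 m.
Hardness H = 5.283 GPa = 5.283e+09 Pa.
In SI base units, W = 127.1 N, H = 5.283e+09 Pa, K = 8.362e-07.
Archard volume V = K·W·L/H = 8.362e-07 · 127.1 · 22.44 / 5.283e+09 = 4.514e-13 m³.

value=4.514e-13 m^3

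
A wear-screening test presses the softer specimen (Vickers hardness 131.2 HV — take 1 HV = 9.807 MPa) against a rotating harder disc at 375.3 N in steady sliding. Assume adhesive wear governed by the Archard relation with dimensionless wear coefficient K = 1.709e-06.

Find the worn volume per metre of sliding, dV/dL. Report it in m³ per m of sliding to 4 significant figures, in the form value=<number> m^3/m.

value=4.985e-13 m^3/m

Every step holds full precision; the intermediates are printed rounded, and rounded just once to 4 significant digits.
Convert: Hardness H = 131.2 HV × 9.807 MPa/HV = 1287 MPa = 1.287e+09 Pa.
In SI base units: W = 375.3 N, H = 1.287e+09 Pa, K = 1.709e-06.
Wear rate dV/dL = K·W/H, so: 1.709e-06 · 375.3 / 1.287e+09 = 4.985e-13 m³/m.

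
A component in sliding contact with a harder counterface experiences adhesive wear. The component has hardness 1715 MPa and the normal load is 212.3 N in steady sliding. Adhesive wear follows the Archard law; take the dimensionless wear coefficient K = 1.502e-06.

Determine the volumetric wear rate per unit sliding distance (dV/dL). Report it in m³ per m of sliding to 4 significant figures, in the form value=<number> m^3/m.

value=1.859e-13 m^3/m

The intermediates are printed rounded; all working math keeps full float precision, and rounded once at the end, at 4 significant digits.
Convert: Hardness H = 1715 MPa = 1.715e+09 Pa.
Restated in SI base units: W = 212.3 N, H = 1.715e+09 Pa, K = 1.502e-06.
Sliding wear rate dV/dL = K·W/H (independent of L): 1.502e-06 · 212.3 / 1.715e+09 = 1.859e-13 m³/m.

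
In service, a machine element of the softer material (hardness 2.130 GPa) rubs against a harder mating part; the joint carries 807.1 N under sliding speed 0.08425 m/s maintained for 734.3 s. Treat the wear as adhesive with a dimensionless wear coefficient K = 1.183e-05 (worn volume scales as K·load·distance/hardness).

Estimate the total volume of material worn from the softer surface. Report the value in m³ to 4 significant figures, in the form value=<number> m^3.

value=2.773e-10 m^3

The intermediates are shown rounded — the algebra runs at full float precision; a lone final rounding, at four significant figures.
Path length L = v·t = 0.08425 m/s × 734.3 s = 61.86 m.
Hardness H = 2.130 GPa = 2.130e+09 Pa.
Restated in SI base units: W = 807.1 N, H = 2.130e+09 Pa, K = 1.183e-05.
Archard volume V = K·W·L/H = 1.183e-05 · 807.1 · 61.86 / 2.130e+09 = 2.773e-10 m³.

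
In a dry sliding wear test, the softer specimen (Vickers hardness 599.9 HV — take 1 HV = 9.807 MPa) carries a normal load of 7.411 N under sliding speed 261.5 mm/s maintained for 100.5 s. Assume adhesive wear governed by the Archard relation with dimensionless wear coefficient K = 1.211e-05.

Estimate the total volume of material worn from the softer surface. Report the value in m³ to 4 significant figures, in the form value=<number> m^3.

value=4.009e-13 m^3

The intermediates are printed rounded — all working math runs at full precision; a lone final rounding, at 4 significant digits.
Sliding speed v = 261.5 mm/s = 0.2615 m/s. Path length L = v·t = 0.2615 m/s × 100.5 s = 26.28 m.
Hardness H = 599.9 HV × 9.807 MPa/HV = 5883 MPa = 5.883e+09 Pa.
Working in SI base units: W = 7.411 N, H = 5.883e+09 Pa, K = 1.211e-05.
Apply Archard: V = K·W·L/H = 1.211e-05 · 7.411 · 26.28 / 5.883e+09 = 4.009e-13 m³.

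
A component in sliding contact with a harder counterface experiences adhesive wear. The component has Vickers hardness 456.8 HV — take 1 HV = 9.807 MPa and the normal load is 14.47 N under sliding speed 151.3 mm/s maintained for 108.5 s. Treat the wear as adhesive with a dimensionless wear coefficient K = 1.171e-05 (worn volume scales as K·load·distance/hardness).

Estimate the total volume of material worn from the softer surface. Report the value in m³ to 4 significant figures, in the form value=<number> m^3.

The algebra carries exact precision. Intermediate values appear rounded. Rounded just once: 4 significant figures.
Convert: Sliding speed v = 151.3 mm/s = 0.1513 m/s. Total distance L = v·t = 0.1513 m/s × 108.5 s = 16.42 m.
Convert: Hardness H = 456.8 HV × 9.807 MPa/HV = 4480 MPa = 4.480e+09 Pa.
In SI base units, W = 14.47 N, H = 4.480e+09 Pa, K = 1.171e-05.
Apply Archard: V = K·W·L/H = 1.171e-05 · 14.47 · 16.42 / 4.480e+09 = 6.209e-13 m³.

value=6.209e-13 m^3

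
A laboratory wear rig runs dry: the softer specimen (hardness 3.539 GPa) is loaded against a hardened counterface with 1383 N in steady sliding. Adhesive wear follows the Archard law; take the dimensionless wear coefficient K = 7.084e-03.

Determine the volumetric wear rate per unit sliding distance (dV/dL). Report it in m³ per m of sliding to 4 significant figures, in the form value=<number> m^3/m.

value=2.768e-09 m^3/m

The intermediates are printed rounded — all arithmetic maintains full float precision, and rounded just once, at four significant figures.
Convert: Hardness H = 3.539 GPa = 3.539e+09 Pa.
Restated in SI base units: W = 1383 N, H = 3.539e+09 Pa, K = 7.084e-03.
The wear rate dV/dL = K·W/H, so: 7.084e-03 · 1383 / 3.539e+09 = 2.768e-09 m³/m.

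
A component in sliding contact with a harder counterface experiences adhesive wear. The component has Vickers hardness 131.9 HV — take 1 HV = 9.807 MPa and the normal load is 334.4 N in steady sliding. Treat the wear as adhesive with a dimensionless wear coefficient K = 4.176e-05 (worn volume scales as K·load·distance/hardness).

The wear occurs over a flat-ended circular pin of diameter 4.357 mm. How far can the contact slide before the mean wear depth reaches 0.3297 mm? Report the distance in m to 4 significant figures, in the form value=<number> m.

value=455.3 m

The algebra maintains full float precision, and quoted intermediates are rounded — one final rounding, at 4 significant figures.
Convert: Hardness H = 131.9 HV × 9.807 MPa/HV = 1294 MPa = 1.294e+09 Pa.
Convert: Pin diameter d = 4.357 mm = 0.004357 m. Contact area A = π·d²/4 = π·(0.004357 m)²/4 = 1.491e-05 m².
Convert: Depth limit h_lim = 0.3297 mm = 3.297e-04 m.
Restated in SI base units: W = 334.4 N, H = 1.294e+09 Pa, K = 4.176e-05.
Wearable volume V_lim = h_lim·A = 3.297e-04 · 1.491e-05 = 4.916e-09 m³.
Sliding life L = V_lim·H/(K·W) = 4.916e-09 · 1.294e+09 / (4.176e-05 · 334.4) = 455.3 m.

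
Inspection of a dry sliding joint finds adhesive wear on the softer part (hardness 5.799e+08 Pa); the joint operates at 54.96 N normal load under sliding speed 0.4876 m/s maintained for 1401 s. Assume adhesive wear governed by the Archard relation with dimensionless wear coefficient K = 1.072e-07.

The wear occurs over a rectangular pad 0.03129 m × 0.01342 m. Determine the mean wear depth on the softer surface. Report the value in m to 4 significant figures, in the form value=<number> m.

Every step keeps full float precision. Displayed values are rounded — a lone final rounding to four significant digits.
The distance L = v·t = 0.4876 m/s × 1401 s = 683.1 m.
Contact area A = 0.03129 m × 0.01342 m = 4.199e-04 m².
Working in SI base units: W = 54.96 N, H = 5.799e+08 Pa, K = 1.072e-07.
Archard relation: V = K·W·L/H = 1.072e-07 · 54.96 · 683.1 / 5.799e+08 = 6.940e-12 m³.
Mean wear depth h = V/A = 6.940e-12 / 4.199e-04 = 1.653e-08 m.

value=1.653e-08 m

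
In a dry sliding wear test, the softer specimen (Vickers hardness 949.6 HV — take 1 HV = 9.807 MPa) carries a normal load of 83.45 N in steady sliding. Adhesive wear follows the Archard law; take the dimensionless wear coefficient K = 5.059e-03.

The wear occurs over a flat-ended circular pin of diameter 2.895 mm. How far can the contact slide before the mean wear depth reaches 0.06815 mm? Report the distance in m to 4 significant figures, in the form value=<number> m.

value=9.896 m

Intermediates are printed rounded; all working math carries full float precision — rounded once at the end, at four significant figures.
Hardness H = 949.6 HV × 9.807 MPa/HV = 9313 MPa = 9.313e+09 Pa.
Pin diameter d = 2.895 mm = 0.002895 m. Contact area A = π·d²/4 = π·(0.002895 m)²/4 = 6.582e-06 m².
Depth limit h_lim = 0.06815 mm = 6.815e-05 m.
In SI base units, W = 83.45 N, H = 9.313e+09 Pa, K = 5.059e-03.
Wearable volume V_lim = h_lim·A = 6.815e-05 · 6.582e-06 = 4.486e-10 m³.
Thus life L = V_lim·H/(K·W) = 4.486e-10 · 9.313e+09 / (5.059e-03 · 83.45) = 9.896 m.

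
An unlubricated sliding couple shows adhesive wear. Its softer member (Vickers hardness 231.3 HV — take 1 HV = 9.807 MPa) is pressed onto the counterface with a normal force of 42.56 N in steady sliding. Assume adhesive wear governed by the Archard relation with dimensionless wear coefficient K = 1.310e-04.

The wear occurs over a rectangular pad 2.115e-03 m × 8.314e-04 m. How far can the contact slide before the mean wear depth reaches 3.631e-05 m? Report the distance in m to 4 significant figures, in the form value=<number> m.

Intermediate values appear rounded; every step holds exact precision. Rounded just once to four significant figures.
Hardness H = 231.3 HV × 9.807 MPa/HV = 2268 MPa = 2.268e+09 Pa.
Contact area A = 2.115e-03 m × 8.314e-04 m = 1.758e-06 m².
In SI base units: W = 42.56 N, H = 2.268e+09 Pa, K = 1.310e-04.
Wearable volume V_lim = h_lim·A = 3.631e-05 · 1.758e-06 = 6.385e-11 m³.
So the life L = V_lim·H/(K·W) = 6.385e-11 · 2.268e+09 / (1.310e-04 · 42.56) = 25.98 m.

value=25.98 m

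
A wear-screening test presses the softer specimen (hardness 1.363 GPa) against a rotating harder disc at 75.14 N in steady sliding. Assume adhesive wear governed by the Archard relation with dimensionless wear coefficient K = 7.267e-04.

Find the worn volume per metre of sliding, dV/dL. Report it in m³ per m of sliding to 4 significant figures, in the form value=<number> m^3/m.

value=4.006e-11 m^3/m

The intermediates are displayed rounded. The computation maintains exact precision, and one last rounding, at 4 significant digits.
Hardness H = 1.363 GPa = 1.363e+09 Pa.
In SI base units, W = 75.14 N, H = 1.363e+09 Pa, K = 7.267e-04.
Wear rate dV/dL = K·W/H — distance-free: 7.267e-04 · 75.14 / 1.363e+09 = 4.006e-11 m³/m.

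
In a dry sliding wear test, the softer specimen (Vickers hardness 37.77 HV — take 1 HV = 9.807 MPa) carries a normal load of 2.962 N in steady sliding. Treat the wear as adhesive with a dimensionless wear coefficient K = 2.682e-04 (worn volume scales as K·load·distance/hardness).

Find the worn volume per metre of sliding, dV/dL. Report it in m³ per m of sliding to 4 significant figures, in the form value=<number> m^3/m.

The intermediates appear rounded — all working math holds exact precision; one last rounding: 4 significant digits.
Convert: Hardness H = 37.77 HV × 9.807 MPa/HV = 370.4 MPa = 3.704e+08 Pa.
Expressed in SI base units: W = 2.962 N, H = 3.704e+08 Pa, K = 2.682e-04.
Rate of wear dV/dL = K·W/H (no L dependence): 2.682e-04 · 2.962 / 3.704e+08 = 2.145e-12 m³/m.

value=2.145e-12 m^3/m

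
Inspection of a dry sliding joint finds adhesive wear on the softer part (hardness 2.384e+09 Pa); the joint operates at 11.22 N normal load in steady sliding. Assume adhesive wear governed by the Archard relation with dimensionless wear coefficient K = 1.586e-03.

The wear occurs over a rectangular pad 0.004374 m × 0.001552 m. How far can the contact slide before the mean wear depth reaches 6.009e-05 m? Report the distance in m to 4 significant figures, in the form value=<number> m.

value=54.65 m

The computation carries exact precision. Quoted intermediates are rounded, and one final rounding to 4 significant digits.
Contact area A = 0.004374 m × 0.001552 m = 6.788e-06 m².
As SI base values: W = 11.22 N, H = 2.384e+09 Pa, K = 1.586e-03.
Limit volume V_lim = h_lim·A = 6.009e-05 · 6.788e-06 = 4.079e-10 m³.
Inverting, life L = V_lim·H/(K·W) = 4.079e-10 · 2.384e+09 / (1.586e-03 · 11.22) = 54.65 m.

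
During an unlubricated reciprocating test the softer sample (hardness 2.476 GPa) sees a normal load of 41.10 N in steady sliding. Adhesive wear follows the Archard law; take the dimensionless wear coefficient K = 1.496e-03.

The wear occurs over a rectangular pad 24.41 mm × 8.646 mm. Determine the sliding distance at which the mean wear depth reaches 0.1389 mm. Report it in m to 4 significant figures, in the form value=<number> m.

The computation carries full precision; printed values are rounded. Rounded once at the end, at four significant figures.
Hardness H = 2.476 GPa = 2.476e+09 Pa.
Pad sides 24.41 mm × 8.646 mm = 0.02441 m × 0.008646 m. Contact area A = 0.02441 m × 0.008646 m = 2.110e-04 m².
Depth limit h_lim = 0.1389 mm = 1.389e-04 m.
Collected in SI base units: W = 41.10 N, H = 2.476e+09 Pa, K = 1.496e-03.
At the depth limit, V_lim = h_lim·A = 1.389e-04 · 2.110e-04 = 2.931e-08 m³.
So the life L = V_lim·H/(K·W) = 2.931e-08 · 2.476e+09 / (1.496e-03 · 41.10) = 1180 m.

value=1180 m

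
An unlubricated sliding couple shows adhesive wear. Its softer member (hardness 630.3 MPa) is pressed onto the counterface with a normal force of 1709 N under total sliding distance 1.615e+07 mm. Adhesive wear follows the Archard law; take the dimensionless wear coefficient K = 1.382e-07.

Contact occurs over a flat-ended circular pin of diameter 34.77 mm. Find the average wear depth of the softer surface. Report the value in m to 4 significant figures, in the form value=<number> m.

The intermediates are printed rounded; all working math runs at exact precision. Rounded just once to 4 significant figures.
Path length L = 1.615e+07 mm = 1.615e+04 m.
Hardness H = 630.3 MPa = 6.303e+08 Pa.
Pin diameter d = 34.77 mm = 0.03477 m. Contact area A = π·d²/4 = π·(0.03477 m)²/4 = 9.495e-04 m².
In SI base units, W = 1709 N, H = 6.303e+08 Pa, K = 1.382e-07.
Worn volume V = K·W·L/H = 1.382e-07 · 1709 · 1.615e+04 / 6.303e+08 = 6.052e-09 m³.
Depth h = V/A = 6.052e-09 / 9.495e-04 = 6.373e-06 m.

value=6.373e-06 m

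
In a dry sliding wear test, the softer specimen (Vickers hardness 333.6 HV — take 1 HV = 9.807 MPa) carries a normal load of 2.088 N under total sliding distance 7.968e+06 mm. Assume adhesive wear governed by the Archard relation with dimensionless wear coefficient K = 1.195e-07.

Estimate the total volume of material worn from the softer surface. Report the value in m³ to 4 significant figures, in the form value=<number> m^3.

value=6.077e-13 m^3

Every step maintains full precision, and intermediate values are displayed rounded. Rounded once at the end, at 4 significant figures.
Convert: The distance L = 7.968e+06 mm = 7968 m.
Convert: Hardness H = 333.6 HV × 9.807 MPa/HV = 3272 MPa = 3.272e+09 Pa.
In SI base units, W = 2.088 N, H = 3.272e+09 Pa, K = 1.195e-07.
Apply Archard: V = K·W·L/H = 1.195e-07 · 2.088 · 7968 / 3.272e+09 = 6.077e-13 m³.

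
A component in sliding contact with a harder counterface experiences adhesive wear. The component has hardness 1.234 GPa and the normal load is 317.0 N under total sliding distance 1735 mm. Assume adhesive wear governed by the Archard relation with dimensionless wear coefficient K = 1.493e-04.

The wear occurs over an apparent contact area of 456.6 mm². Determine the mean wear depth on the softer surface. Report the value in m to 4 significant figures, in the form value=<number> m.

value=1.457e-07 m

The algebra carries exact precision, and quoted intermediates are rounded; one final rounding to 4 significant figures.
Sliding distance L = 1735 mm = 1.735 m.
Hardness H = 1.234 GPa = 1.234e+09 Pa.
Contact area A = 456.6 mm² = 4.566e-04 m².
Collected in SI base units: W = 317.0 N, H = 1.234e+09 Pa, K = 1.493e-04.
Worn volume V = K·W·L/H = 1.493e-04 · 317.0 · 1.735 / 1.234e+09 = 6.654e-11 m³.
Depth of wear h = V/A = 6.654e-11 / 4.566e-04 = 1.457e-07 m.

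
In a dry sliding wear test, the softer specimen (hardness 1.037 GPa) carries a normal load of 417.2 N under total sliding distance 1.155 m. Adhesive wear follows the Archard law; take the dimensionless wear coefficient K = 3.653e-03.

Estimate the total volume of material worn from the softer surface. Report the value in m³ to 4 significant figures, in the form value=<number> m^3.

value=1.697e-09 m^3

Displayed values are rounded, and all working math keeps full precision; a single final rounding: four significant digits.
Hardness H = 1.037 GPa = 1.037e+09 Pa.
As SI base values: W = 417.2 N, H = 1.037e+09 Pa, K = 3.653e-03.
Archard relation: V = K·W·L/H = 3.653e-03 · 417.2 · 1.155 / 1.037e+09 = 1.697e-09 m³.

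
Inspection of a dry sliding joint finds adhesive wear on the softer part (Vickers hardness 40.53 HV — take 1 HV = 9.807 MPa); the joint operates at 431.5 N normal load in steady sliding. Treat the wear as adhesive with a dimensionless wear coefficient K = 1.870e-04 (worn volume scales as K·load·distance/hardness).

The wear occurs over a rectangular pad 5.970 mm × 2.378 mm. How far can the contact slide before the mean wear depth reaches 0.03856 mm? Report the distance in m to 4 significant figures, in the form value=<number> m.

value=2.697 m

Every step holds full float precision. Intermediates are displayed rounded — one last rounding: four significant digits.
Hardness H = 40.53 HV × 9.807 MPa/HV = 397.5 MPa = 3.975e+08 Pa.
Pad sides 5.970 mm × 2.378 mm = 0.005970 m × 0.002378 m. Contact area A = 0.005970 m × 0.002378 m = 1.420e-05 m².
Depth limit h_lim = 0.03856 mm = 3.856e-05 m.
Collected in SI base units: W = 431.5 N, H = 3.975e+08 Pa, K = 1.870e-04.
Wearable volume V_lim = h_lim·A = 3.856e-05 · 1.420e-05 = 5.474e-10 m³.
Thus life L = V_lim·H/(K·W) = 5.474e-10 · 3.975e+08 / (1.870e-04 · 431.5) = 2.697 m.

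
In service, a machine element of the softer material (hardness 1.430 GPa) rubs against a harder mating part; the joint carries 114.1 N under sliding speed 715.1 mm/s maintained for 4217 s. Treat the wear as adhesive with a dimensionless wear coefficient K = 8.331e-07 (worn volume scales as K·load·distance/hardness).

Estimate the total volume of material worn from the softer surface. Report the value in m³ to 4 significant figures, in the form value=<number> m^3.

All arithmetic keeps full float precision, and the intermediates are printed rounded; one final rounding, at four significant digits.
Sliding speed v = 715.1 mm/s = 0.7151 m/s. Path length L = v·t = 0.7151 m/s × 4217 s = 3016 m.
Hardness H = 1.430 GPa = 1.430e+09 Pa.
As SI base values: W = 114.1 N, H = 1.430e+09 Pa, K = 8.331e-07.
By Archard's law, V = K·W·L/H = 8.331e-07 · 114.1 · 3016 / 1.430e+09 = 2.005e-10 m³.

value=2.005e-10 m^3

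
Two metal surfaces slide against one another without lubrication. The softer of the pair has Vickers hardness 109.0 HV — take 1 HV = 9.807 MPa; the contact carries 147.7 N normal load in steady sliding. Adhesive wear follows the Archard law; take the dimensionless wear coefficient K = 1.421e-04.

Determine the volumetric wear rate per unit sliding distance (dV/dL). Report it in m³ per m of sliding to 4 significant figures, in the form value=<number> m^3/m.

Each operation holds full float precision. Intermediate values are printed rounded; one last rounding, at four significant figures.
Hardness H = 109.0 HV × 9.807 MPa/HV = 1069 MPa = 1.069e+09 Pa.
In SI base units: W = 147.7 N, H = 1.069e+09 Pa, K = 1.421e-04.
Volumetric rate dV/dL = K·W/H, per unit distance: 1.421e-04 · 147.7 / 1.069e+09 = 1.963e-11 m³/m.

value=1.963e-11 m^3/m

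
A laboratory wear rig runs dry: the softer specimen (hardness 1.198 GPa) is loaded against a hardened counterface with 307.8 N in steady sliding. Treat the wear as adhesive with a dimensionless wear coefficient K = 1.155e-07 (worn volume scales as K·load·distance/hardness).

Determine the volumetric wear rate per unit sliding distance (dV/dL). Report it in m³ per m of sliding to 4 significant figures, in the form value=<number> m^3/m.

value=2.968e-14 m^3/m

All working math keeps full float precision; intermediate values are shown rounded. Rounded once at the end to four significant digits.
Hardness H = 1.198 GPa = 1.198e+09 Pa.
SI base units throughout: W = 307.8 N, H = 1.198e+09 Pa, K = 1.155e-07.
Sliding wear rate dV/dL = K·W/H: 1.155e-07 · 307.8 / 1.198e+09 = 2.968e-14 m³/m.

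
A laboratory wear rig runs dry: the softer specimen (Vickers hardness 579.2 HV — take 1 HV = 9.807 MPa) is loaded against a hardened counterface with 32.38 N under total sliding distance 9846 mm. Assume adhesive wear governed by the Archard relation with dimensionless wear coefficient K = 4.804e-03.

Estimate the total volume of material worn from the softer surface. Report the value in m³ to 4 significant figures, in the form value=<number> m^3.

All arithmetic carries full float precision. Intermediate values are displayed rounded. Rounded just once to four significant figures.
Path length L = 9846 mm = 9.846 m.
Hardness H = 579.2 HV × 9.807 MPa/HV = 5680 MPa = 5.680e+09 Pa.
Expressed in SI base units: W = 32.38 N, H = 5.680e+09 Pa, K = 4.804e-03.
Archard volume V = K·W·L/H = 4.804e-03 · 32.38 · 9.846 / 5.680e+09 = 2.696e-10 m³.

value=2.696e-10 m^3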